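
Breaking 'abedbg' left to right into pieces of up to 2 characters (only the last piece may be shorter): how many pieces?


'abedbg' has 6 characters.
Chunking with max size 2:
  Chunk 1: 'ab' (positions 0-1)
  Chunk 2: 'ed' (positions 2-3)
  Chunk 3: 'bg' (positions 4-5)
Total chunks: ceil(6 / 2) = 3

3


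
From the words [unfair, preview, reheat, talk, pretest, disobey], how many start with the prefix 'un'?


Checking each word for prefix 'un':
  'unfair' -> YES, starts with 'un' (count: 1)
  'preview' -> no (count: 1)
  'reheat' -> no (count: 1)
  'talk' -> no (count: 1)
  'pretest' -> no (count: 1)
  'disobey' -> no (count: 1)
Total with prefix 'un': 1

1


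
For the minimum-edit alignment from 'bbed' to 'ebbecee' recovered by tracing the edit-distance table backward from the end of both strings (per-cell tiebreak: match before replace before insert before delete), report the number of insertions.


Edit distance = 4. Backtracking from cell (4, 7) with preference match > replace > insert > delete,
then listing the resulting alignment 'bbed' -> 'ebbecee' left to right:
  Step 1: insert 'e' [insertion #1]
  Step 2: keep 'b'
  Step 3: keep 'b'
  Step 4: insert 'e' [insertion #2]
  Step 5: insert 'c' [insertion #3]
  Step 6: keep 'e'
  Step 7: replace d->e
Total insertions: 3

3


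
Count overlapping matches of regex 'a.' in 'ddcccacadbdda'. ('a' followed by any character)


Pattern: a. means 'a' followed by any character.
Scanning 'ddcccacadbdda' position-by-position:
  Pos 0: window 'dd' -> no
  Pos 1: window 'dc' -> no
  Pos 2: window 'cc' -> no
  Pos 3: window 'cc' -> no
  Pos 4: window 'ca' -> no
  Pos 5: window 'ac' -> MATCH
  Pos 6: window 'ca' -> no
  Pos 7: window 'ad' -> MATCH
  Pos 8: window 'db' -> no
  Pos 9: window 'bd' -> no
  Pos 10: window 'dd' -> no
  Pos 11: window 'da' -> no
  Pos 12: window 'a' -> no
Total matches: 2

2


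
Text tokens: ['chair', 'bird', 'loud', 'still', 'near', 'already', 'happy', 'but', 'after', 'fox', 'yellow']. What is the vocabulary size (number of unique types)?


Listing all tokens and tracking unique types:
  Token 1: 'chair' -> NEW (unique so far: 1)
  Token 2: 'bird' -> NEW (unique so far: 2)
  Token 3: 'loud' -> NEW (unique so far: 3)
  Token 4: 'still' -> NEW (unique so far: 4)
  Token 5: 'near' -> NEW (unique so far: 5)
  Token 6: 'already' -> NEW (unique so far: 6)
  Token 7: 'happy' -> NEW (unique so far: 7)
  Token 8: 'but' -> NEW (unique so far: 8)
  Token 9: 'after' -> NEW (unique so far: 9)
  Token 10: 'fox' -> NEW (unique so far: 10)
  Token 11: 'yellow' -> NEW (unique so far: 11)
Unique types: ('after', 'already', 'bird', 'but', 'chair', 'fox', 'happy', 'loud', 'near', 'still', 'yellow')
Vocabulary size: 11

11


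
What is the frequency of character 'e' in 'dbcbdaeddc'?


Scanning 'dbcbdaeddc' for 'e':
  Position 6: 'e' -> MATCH (count: 1)
Total occurrences of 'e': 1

1


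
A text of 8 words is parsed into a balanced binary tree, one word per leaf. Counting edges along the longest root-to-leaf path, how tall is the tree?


In a balanced binary tree with n leaves the deepest leaf is ceil(log2(n)) edges below the root.
log2(8) = 3.0000
ceil(3.0000) = 3
height (edges) = 3

3


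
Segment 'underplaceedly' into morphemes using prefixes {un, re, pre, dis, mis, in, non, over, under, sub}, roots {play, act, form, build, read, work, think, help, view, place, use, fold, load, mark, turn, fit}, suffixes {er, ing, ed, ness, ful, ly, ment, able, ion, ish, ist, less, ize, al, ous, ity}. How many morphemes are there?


Segmenting 'underplaceedly' against the inventory:
  'under' -> prefix (morpheme 1)
  'place' -> root (morpheme 2)
  'ed' -> suffix (morpheme 3)
  'ly' -> suffix (morpheme 4)
Total morphemes: 4

4


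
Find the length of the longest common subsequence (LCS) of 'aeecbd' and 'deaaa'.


DP table for LCS of 'aeecbd' and 'deaaa':
       d  e  a  a  a
    0  0  0  0  0  0
  a 0  0  0  1  1  1
  e 0  0  1  1  1  1
  e 0  0  1  1  1  1
  c 0  0  1  1  1  1
  b 0  0  1  1  1  1
  d 0  1  1  1  1  1
LCS: 'a'
LCS length = 1

1


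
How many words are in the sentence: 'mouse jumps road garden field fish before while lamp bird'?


Counting words by splitting on spaces:
  Word 1: 'mouse'
  Word 2: 'jumps'
  Word 3: 'road'
  Word 4: 'garden'
  Word 5: 'field'
  Word 6: 'fish'
  Word 7: 'before'
  Word 8: 'while'
  Word 9: 'lamp'
  Word 10: 'bird'
Total words: 10

10


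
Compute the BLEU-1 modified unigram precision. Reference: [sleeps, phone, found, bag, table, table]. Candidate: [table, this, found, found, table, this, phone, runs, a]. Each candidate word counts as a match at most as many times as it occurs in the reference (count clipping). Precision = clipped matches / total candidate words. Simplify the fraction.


Reference word counts: {'bag': 1, 'found': 1, 'phone': 1, 'sleeps': 1, 'table': 2}
Checking each candidate word (with clipping):
  'table' -> in reference (ref count 2, used 1/2) -> match (matches: 1)
  'this' -> not in reference -> no match (matches: 1)
  'found' -> in reference (ref count 1, used 1/1) -> match (matches: 2)
  'found' -> ref count 1 already used up (1/1) -> clipped, no match (matches: 2)
  'table' -> in reference (ref count 2, used 2/2) -> match (matches: 3)
  'this' -> not in reference -> no match (matches: 3)
  'phone' -> in reference (ref count 1, used 1/1) -> match (matches: 4)
  'runs' -> not in reference -> no match (matches: 4)
  'a' -> not in reference -> no match (matches: 4)
Clipped matches: 4, Candidate length: 9
Precision = 4/9

4/9


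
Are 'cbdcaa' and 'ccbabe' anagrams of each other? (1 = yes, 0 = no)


Sort characters of 'cbdcaa': 'aabccd'
Sort characters of 'ccbabe': 'abbcce'
Sorted forms differ -> they are NOT anagrams
Result: 0

0


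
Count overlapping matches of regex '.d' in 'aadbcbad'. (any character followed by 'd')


Pattern: .d means any character followed by 'd'.
Scanning 'aadbcbad' position-by-position:
  Pos 0: window 'aa' -> no
  Pos 1: window 'ad' -> MATCH
  Pos 2: window 'db' -> no
  Pos 3: window 'bc' -> no
  Pos 4: window 'cb' -> no
  Pos 5: window 'ba' -> no
  Pos 6: window 'ad' -> MATCH
  Pos 7: window 'd' -> no
Total matches: 2

2


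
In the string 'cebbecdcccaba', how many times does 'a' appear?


Scanning 'cebbecdcccaba' for 'a':
  Position 10: 'a' -> MATCH (count: 1)
  Position 12: 'a' -> MATCH (count: 2)
Total occurrences of 'a': 2

2


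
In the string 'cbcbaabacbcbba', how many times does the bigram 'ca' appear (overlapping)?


Scanning 'cbcbaabacbcbba' for bigram 'ca':
  Position 0: 'cb' -> no
  Position 1: 'bc' -> no
  Position 2: 'cb' -> no
  Position 3: 'ba' -> no
  Position 4: 'aa' -> no
  Position 5: 'ab' -> no
  Position 6: 'ba' -> no
  Position 7: 'ac' -> no
  Position 8: 'cb' -> no
  Position 9: 'bc' -> no
  Position 10: 'cb' -> no
  Position 11: 'bb' -> no
  Position 12: 'ba' -> no
Total matches: 0

0


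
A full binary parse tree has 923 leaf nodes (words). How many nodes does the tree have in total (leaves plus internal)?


Leaf nodes (terminals): 923
Internal nodes = n - 1 = 923 - 1 = 922
Total = leaves + internal = 923 + 922 = 1845

1845


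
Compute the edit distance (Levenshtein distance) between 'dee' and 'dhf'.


Building DP table for s1='dee' (len 3) and s2='dhf' (len 3):
       d  h  f
    0  1  2  3
  d 1  0  1  2
  e 2  1  1  2
  e 3  2  2  2
Edit distance = dp[3][3] = 2

2


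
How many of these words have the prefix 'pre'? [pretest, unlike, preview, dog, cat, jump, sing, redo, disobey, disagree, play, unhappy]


Checking each word for prefix 'pre':
  'pretest' -> YES, starts with 'pre' (count: 1)
  'unlike' -> no (count: 1)
  'preview' -> YES, starts with 'pre' (count: 2)
  'dog' -> no (count: 2)
  'cat' -> no (count: 2)
  'jump' -> no (count: 2)
  'sing' -> no (count: 2)
  'redo' -> no (count: 2)
  'disobey' -> no (count: 2)
  'disagree' -> no (count: 2)
  'play' -> no (count: 2)
  'unhappy' -> no (count: 2)
Total with prefix 'pre': 2

2


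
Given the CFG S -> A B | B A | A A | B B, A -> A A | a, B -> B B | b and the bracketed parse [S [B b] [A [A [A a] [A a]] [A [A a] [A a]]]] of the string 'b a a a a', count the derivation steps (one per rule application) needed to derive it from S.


Every bracketed nonterminal node [X ...] in the tree is produced by exactly one rule application.
Reading the tree off as a leftmost derivation:
  Step 1: S  =>  B A   (applied S -> B A)
  Step 2: B A  =>  b A   (applied B -> b)
  Step 3: b A  =>  b A A   (applied A -> A A)
  Step 4: b A A  =>  b A A A   (applied A -> A A)
  Step 5: b A A A  =>  b a A A   (applied A -> a)
  Step 6: b a A A  =>  b a a A   (applied A -> a)
  Step 7: b a a A  =>  b a a A A   (applied A -> A A)
  Step 8: b a a A A  =>  b a a a A   (applied A -> a)
  Step 9: b a a a A  =>  b a a a a   (applied A -> a)
Final yield: b a a a a
Total rewrite steps: 9

9


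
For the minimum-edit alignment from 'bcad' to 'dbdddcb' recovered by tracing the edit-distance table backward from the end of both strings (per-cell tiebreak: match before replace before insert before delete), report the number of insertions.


Edit distance = 5. Backtracking from cell (4, 7) with preference match > replace > insert > delete,
then listing the resulting alignment 'bcad' -> 'dbdddcb' left to right:
  Step 1: insert 'd' [insertion #1]
  Step 2: keep 'b'
  Step 3: replace c->d
  Step 4: replace a->d
  Step 5: keep 'd'
  Step 6: insert 'c' [insertion #2]
  Step 7: insert 'b' [insertion #3]
Total insertions: 3

3


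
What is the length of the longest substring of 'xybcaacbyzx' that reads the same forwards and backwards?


Scanning 'xybcaacbyzx' for palindromic substrings.
Substring at positions 1-8: 'ybcaacby'.
Check: reverse('ybcaacby') = 'ybcaacby' -> palindrome confirmed.
Neighbouring characters ('x' / 'z') break symmetry, so it cannot extend further.
No longer palindromic substring exists; longest length = 8

8


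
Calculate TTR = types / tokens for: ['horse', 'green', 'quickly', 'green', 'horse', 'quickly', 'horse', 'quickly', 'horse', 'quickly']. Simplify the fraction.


Tokens: 10
Unique types: ('green', 'horse', 'quickly') = 3
TTR = 3/10
Already in lowest terms.

3/10


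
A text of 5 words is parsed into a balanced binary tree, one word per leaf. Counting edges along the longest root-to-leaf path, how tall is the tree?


In a balanced binary tree with n leaves the deepest leaf is ceil(log2(n)) edges below the root.
log2(5) = 2.3219
ceil(2.3219) = 3
height (edges) = 3

3


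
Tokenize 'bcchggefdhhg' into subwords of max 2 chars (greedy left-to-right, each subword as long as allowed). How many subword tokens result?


'bcchggefdhhg' has 12 characters.
Chunking with max size 2:
  Chunk 1: 'bc' (positions 0-1)
  Chunk 2: 'ch' (positions 2-3)
  Chunk 3: 'gg' (positions 4-5)
  Chunk 4: 'ef' (positions 6-7)
  Chunk 5: 'dh' (positions 8-9)
  Chunk 6: 'hg' (positions 10-11)
Total chunks: ceil(12 / 2) = 6

6


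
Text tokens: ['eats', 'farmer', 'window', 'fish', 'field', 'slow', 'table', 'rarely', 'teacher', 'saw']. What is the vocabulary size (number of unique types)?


Listing all tokens and tracking unique types:
  Token 1: 'eats' -> NEW (unique so far: 1)
  Token 2: 'farmer' -> NEW (unique so far: 2)
  Token 3: 'window' -> NEW (unique so far: 3)
  Token 4: 'fish' -> NEW (unique so far: 4)
  Token 5: 'field' -> NEW (unique so far: 5)
  Token 6: 'slow' -> NEW (unique so far: 6)
  Token 7: 'table' -> NEW (unique so far: 7)
  Token 8: 'rarely' -> NEW (unique so far: 8)
  Token 9: 'teacher' -> NEW (unique so far: 9)
  Token 10: 'saw' -> NEW (unique so far: 10)
Unique types: ('eats', 'farmer', 'field', 'fish', 'rarely', 'saw', 'slow', 'table', 'teacher', 'window')
Vocabulary size: 10

10


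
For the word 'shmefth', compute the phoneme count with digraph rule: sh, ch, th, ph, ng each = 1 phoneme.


Parsing 'shmefth' greedily, digraphs first:
  'sh' -> digraph (1 consonant phoneme) (phonemes so far: 1)
  'm' -> consonant phoneme (phonemes so far: 2)
  'e' -> vowel phoneme (phonemes so far: 3)
  'f' -> consonant phoneme (phonemes so far: 4)
  'th' -> digraph (1 consonant phoneme) (phonemes so far: 5)
Total phonemes: 5

5


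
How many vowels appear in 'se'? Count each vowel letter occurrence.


Scanning each character of 'se':
  Position 1: 's' -> consonant (running count: 0)
  Position 2: 'e' -> vowel (running count: 1)
Total vowels: 1

1


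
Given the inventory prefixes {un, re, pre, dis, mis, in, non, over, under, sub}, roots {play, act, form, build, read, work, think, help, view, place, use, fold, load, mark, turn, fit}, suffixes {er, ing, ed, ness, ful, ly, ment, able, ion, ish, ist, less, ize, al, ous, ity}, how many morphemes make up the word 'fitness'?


Segmenting 'fitness' against the inventory:
  'fit' -> root (morpheme 1)
  'ness' -> suffix (morpheme 2)
Total morphemes: 2

2


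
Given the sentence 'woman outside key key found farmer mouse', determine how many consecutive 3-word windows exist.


Word trigrams from [7] words:
  Trigram 1: (woman outside key)
  Trigram 2: (outside key key)
  Trigram 3: (key key found)
  Trigram 4: (key found farmer)
  Trigram 5: (found farmer mouse)
Total word trigrams: 7 - 2 = 5

5


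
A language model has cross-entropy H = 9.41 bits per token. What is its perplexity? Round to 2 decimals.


Perplexity formula: PP = 2^H
H = 9.41
PP = 2^9.41
Decompose: 2^9.41 = 2^9 * 2^0.41
2^9 = 512, 2^0.41 ~ 1.3286858
PP ~ 512 * 1.3286858 = 680.2871296
Rounded to 2 decimals: 680.29

680.29


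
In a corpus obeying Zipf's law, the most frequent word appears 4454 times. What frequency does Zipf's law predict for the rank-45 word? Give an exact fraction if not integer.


Zipf's law: freq(rank) = f1 / rank
f1 = 4454, rank = 45
freq = 4454 / 45
GCD(4454, 45) = 1
Simplified: 4454/45

4454/45


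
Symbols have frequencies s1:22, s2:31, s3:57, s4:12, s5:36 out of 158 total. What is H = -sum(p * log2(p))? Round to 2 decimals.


Computing entropy H = -sum(p_i * log2(p_i)):
  s1: p = 22/158 = 0.1392, -p*log2(p) = 0.3960
  s2: p = 31/158 = 0.1962, -p*log2(p) = 0.4610
  s3: p = 57/158 = 0.3608, -p*log2(p) = 0.5306
  s4: p = 12/158 = 0.0759, -p*log2(p) = 0.2824
  s5: p = 36/158 = 0.2278, -p*log2(p) = 0.4862
H = sum of terms = 2.1562
Rounded to 2 decimals: 2.16

2.16


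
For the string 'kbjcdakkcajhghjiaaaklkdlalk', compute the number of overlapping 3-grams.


String 'kbjcdakkcajhghjiaaaklkdlalk' has length L = 27.
Number of overlapping n-grams = L - n + 1
Substituting: 27 - 3 + 1 = 25

25


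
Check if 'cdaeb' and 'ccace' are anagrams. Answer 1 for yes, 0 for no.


Sort characters of 'cdaeb': 'abcde'
Sort characters of 'ccace': 'accce'
Sorted forms differ -> they are NOT anagrams
Result: 0

0


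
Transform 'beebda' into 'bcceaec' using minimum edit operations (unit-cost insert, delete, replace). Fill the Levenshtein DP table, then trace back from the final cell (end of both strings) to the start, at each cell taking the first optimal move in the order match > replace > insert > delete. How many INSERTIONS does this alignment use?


Edit distance = 5. Backtracking from cell (6, 7) with preference match > replace > insert > delete,
then listing the resulting alignment 'beebda' -> 'bcceaec' left to right:
  Step 1: keep 'b'
  Step 2: insert 'c' [insertion #1]
  Step 3: replace e->c
  Step 4: keep 'e'
  Step 5: replace b->a
  Step 6: replace d->e
  Step 7: replace a->c
Total insertions: 1

1


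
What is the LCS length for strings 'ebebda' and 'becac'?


DP table for LCS of 'ebebda' and 'becac':
       b  e  c  a  c
    0  0  0  0  0  0
  e 0  0  1  1  1  1
  b 0  1  1  1  1  1
  e 0  1  2  2  2  2
  b 0  1  2  2  2  2
  d 0  1  2  2  2  2
  a 0  1  2  2  3  3
LCS: 'bea'
LCS length = 3

3


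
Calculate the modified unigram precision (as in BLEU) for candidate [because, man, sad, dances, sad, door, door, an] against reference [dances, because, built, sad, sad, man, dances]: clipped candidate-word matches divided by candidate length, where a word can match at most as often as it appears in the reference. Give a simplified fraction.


Reference word counts: {'because': 1, 'built': 1, 'dances': 2, 'man': 1, 'sad': 2}
Checking each candidate word (with clipping):
  'because' -> in reference (ref count 1, used 1/1) -> match (matches: 1)
  'man' -> in reference (ref count 1, used 1/1) -> match (matches: 2)
  'sad' -> in reference (ref count 2, used 1/2) -> match (matches: 3)
  'dances' -> in reference (ref count 2, used 1/2) -> match (matches: 4)
  'sad' -> in reference (ref count 2, used 2/2) -> match (matches: 5)
  'door' -> not in reference -> no match (matches: 5)
  'door' -> not in reference -> no match (matches: 5)
  'an' -> not in reference -> no match (matches: 5)
Clipped matches: 5, Candidate length: 8
Precision = 5/8

5/8


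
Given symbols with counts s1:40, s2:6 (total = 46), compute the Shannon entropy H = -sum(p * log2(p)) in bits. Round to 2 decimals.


Computing entropy H = -sum(p_i * log2(p_i)):
  s1: p = 40/46 = 0.8696, -p*log2(p) = 0.1753
  s2: p = 6/46 = 0.1304, -p*log2(p) = 0.3833
H = sum of terms = 0.5586
Rounded to 2 decimals: 0.56

0.56


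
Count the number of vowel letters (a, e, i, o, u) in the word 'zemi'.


Scanning each character of 'zemi':
  Position 1: 'z' -> consonant (running count: 0)
  Position 2: 'e' -> vowel (running count: 1)
  Position 3: 'm' -> consonant (running count: 1)
  Position 4: 'i' -> vowel (running count: 2)
Total vowels: 2

2


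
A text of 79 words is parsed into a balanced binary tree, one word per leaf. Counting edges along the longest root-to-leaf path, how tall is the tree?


In a balanced binary tree with n leaves the deepest leaf is ceil(log2(n)) edges below the root.
log2(79) = 6.3038
ceil(6.3038) = 7
height (edges) = 7

7


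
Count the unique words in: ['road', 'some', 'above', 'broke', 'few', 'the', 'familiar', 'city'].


Listing all tokens and tracking unique types:
  Token 1: 'road' -> NEW (unique so far: 1)
  Token 2: 'some' -> NEW (unique so far: 2)
  Token 3: 'above' -> NEW (unique so far: 3)
  Token 4: 'broke' -> NEW (unique so far: 4)
  Token 5: 'few' -> NEW (unique so far: 5)
  Token 6: 'the' -> NEW (unique so far: 6)
  Token 7: 'familiar' -> NEW (unique so far: 7)
  Token 8: 'city' -> NEW (unique so far: 8)
Unique types: ('above', 'broke', 'city', 'familiar', 'few', 'road', 'some', 'the')
Vocabulary size: 8

8


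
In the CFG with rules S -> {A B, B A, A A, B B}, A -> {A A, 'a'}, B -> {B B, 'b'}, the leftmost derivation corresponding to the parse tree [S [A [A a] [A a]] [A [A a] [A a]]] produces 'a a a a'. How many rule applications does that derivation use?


Every bracketed nonterminal node [X ...] in the tree is produced by exactly one rule application.
Reading the tree off as a leftmost derivation:
  Step 1: S  =>  A A   (applied S -> A A)
  Step 2: A A  =>  A A A   (applied A -> A A)
  Step 3: A A A  =>  a A A   (applied A -> a)
  Step 4: a A A  =>  a a A   (applied A -> a)
  Step 5: a a A  =>  a a A A   (applied A -> A A)
  Step 6: a a A A  =>  a a a A   (applied A -> a)
  Step 7: a a a A  =>  a a a a   (applied A -> a)
Final yield: a a a a
Total rewrite steps: 7

7


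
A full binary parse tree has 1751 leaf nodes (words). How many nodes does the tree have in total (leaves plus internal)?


Leaf nodes (terminals): 1751
Internal nodes = n - 1 = 1751 - 1 = 1750
Total = leaves + internal = 1751 + 1750 = 3501

3501


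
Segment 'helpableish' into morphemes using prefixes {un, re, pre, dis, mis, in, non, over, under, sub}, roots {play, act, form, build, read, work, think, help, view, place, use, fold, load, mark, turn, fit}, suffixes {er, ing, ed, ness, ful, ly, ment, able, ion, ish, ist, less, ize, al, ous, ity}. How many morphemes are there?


Segmenting 'helpableish' against the inventory:
  'help' -> root (morpheme 1)
  'able' -> suffix (morpheme 2)
  'ish' -> suffix (morpheme 3)
Total morphemes: 3

3


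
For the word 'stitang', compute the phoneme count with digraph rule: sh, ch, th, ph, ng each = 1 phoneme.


Parsing 'stitang' greedily, digraphs first:
  's' -> consonant phoneme (phonemes so far: 1)
  't' -> consonant phoneme (phonemes so far: 2)
  'i' -> vowel phoneme (phonemes so far: 3)
  't' -> consonant phoneme (phonemes so far: 4)
  'a' -> vowel phoneme (phonemes so far: 5)
  'ng' -> digraph (1 consonant phoneme) (phonemes so far: 6)
Total phonemes: 6

6


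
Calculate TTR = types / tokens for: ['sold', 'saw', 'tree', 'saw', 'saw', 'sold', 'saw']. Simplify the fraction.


Tokens: 7
Unique types: ('saw', 'sold', 'tree') = 3
TTR = 3/7
Already in lowest terms.

3/7


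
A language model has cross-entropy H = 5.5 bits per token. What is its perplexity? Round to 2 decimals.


Perplexity formula: PP = 2^H
H = 5.5
PP = 2^5.5
Decompose: 2^5.5 = 2^5 * 2^0.5 = 2^5 * sqrt(2)
2^5 = 32, sqrt(2) ~ 1.4142136
PP ~ 32 * 1.4142136 = 45.2548352
Rounded to 2 decimals: 45.25

45.25


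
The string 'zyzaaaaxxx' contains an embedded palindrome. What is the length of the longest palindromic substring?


Scanning 'zyzaaaaxxx' for palindromic substrings.
Substring at positions 3-6: 'aaaa'.
Check: reverse('aaaa') = 'aaaa' -> palindrome confirmed.
Neighbouring characters ('z' / 'x') break symmetry, so it cannot extend further.
No longer palindromic substring exists; longest length = 4

4


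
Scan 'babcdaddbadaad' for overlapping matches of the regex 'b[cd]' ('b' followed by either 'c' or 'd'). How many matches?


Pattern: b[cd] means 'b' followed by either 'c' or 'd'.
Scanning 'babcdaddbadaad' position-by-position:
  Pos 0: window 'ba' -> no
  Pos 1: window 'ab' -> no
  Pos 2: window 'bc' -> MATCH
  Pos 3: window 'cd' -> no
  Pos 4: window 'da' -> no
  Pos 5: window 'ad' -> no
  Pos 6: window 'dd' -> no
  Pos 7: window 'db' -> no
  Pos 8: window 'ba' -> no
  Pos 9: window 'ad' -> no
  Pos 10: window 'da' -> no
  Pos 11: window 'aa' -> no
  Pos 12: window 'ad' -> no
  Pos 13: window 'd' -> no
Total matches: 1

1


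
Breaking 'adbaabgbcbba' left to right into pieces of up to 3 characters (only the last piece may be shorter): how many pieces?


'adbaabgbcbba' has 12 characters.
Chunking with max size 3:
  Chunk 1: 'adb' (positions 0-2)
  Chunk 2: 'aab' (positions 3-5)
  Chunk 3: 'gbc' (positions 6-8)
  Chunk 4: 'bba' (positions 9-11)
Total chunks: ceil(12 / 3) = 4

4


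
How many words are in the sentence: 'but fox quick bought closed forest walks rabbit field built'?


Counting words by splitting on spaces:
  Word 1: 'but'
  Word 2: 'fox'
  Word 3: 'quick'
  Word 4: 'bought'
  Word 5: 'closed'
  Word 6: 'forest'
  Word 7: 'walks'
  Word 8: 'rabbit'
  Word 9: 'field'
  Word 10: 'built'
Total words: 10

10


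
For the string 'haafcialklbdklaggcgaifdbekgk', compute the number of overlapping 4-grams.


String 'haafcialklbdklaggcgaifdbekgk' has length L = 28.
Number of overlapping n-grams = L - n + 1
Substituting: 28 - 4 + 1 = 25

25


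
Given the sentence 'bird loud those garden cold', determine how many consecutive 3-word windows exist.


Word trigrams from [5] words:
  Trigram 1: (bird loud those)
  Trigram 2: (loud those garden)
  Trigram 3: (those garden cold)
Total word trigrams: 5 - 2 = 3

3


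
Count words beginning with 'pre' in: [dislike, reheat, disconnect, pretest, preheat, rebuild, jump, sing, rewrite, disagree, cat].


Checking each word for prefix 'pre':
  'dislike' -> no (count: 0)
  'reheat' -> no (count: 0)
  'disconnect' -> no (count: 0)
  'pretest' -> YES, starts with 'pre' (count: 1)
  'preheat' -> YES, starts with 'pre' (count: 2)
  'rebuild' -> no (count: 2)
  'jump' -> no (count: 2)
  'sing' -> no (count: 2)
  'rewrite' -> no (count: 2)
  'disagree' -> no (count: 2)
  'cat' -> no (count: 2)
Total with prefix 'pre': 2

2


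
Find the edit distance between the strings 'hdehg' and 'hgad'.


Building DP table for s1='hdehg' (len 5) and s2='hgad' (len 4):
       h  g  a  d
    0  1  2  3  4
  h 1  0  1  2  3
  d 2  1  1  2  2
  e 3  2  2  2  3
  h 4  3  3  3  3
  g 5  4  3  4  4
Edit distance = dp[5][4] = 4

4


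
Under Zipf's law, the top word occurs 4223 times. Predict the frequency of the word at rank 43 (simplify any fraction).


Zipf's law: freq(rank) = f1 / rank
f1 = 4223, rank = 43
freq = 4223 / 43
GCD(4223, 43) = 1
Simplified: 4223/43

4223/43


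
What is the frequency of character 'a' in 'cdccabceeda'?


Scanning 'cdccabceeda' for 'a':
  Position 4: 'a' -> MATCH (count: 1)
  Position 10: 'a' -> MATCH (count: 2)
Total occurrences of 'a': 2

2


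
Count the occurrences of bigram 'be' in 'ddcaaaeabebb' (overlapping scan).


Scanning 'ddcaaaeabebb' for bigram 'be':
  Position 0: 'dd' -> no
  Position 1: 'dc' -> no
  Position 2: 'ca' -> no
  Position 3: 'aa' -> no
  Position 4: 'aa' -> no
  Position 5: 'ae' -> no
  Position 6: 'ea' -> no
  Position 7: 'ab' -> no
  Position 8: 'be' -> MATCH
  Position 9: 'eb' -> no
  Position 10: 'bb' -> no
Total matches: 1

1


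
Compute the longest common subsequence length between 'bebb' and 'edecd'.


DP table for LCS of 'bebb' and 'edecd':
       e  d  e  c  d
    0  0  0  0  0  0
  b 0  0  0  0  0  0
  e 0  1  1  1  1  1
  b 0  1  1  1  1  1
  b 0  1  1  1  1  1
LCS: 'e'
LCS length = 1

1


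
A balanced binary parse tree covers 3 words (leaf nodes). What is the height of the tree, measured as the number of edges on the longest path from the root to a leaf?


In a balanced binary tree with n leaves the deepest leaf is ceil(log2(n)) edges below the root.
log2(3) = 1.5850
ceil(1.5850) = 2
height (edges) = 2

2


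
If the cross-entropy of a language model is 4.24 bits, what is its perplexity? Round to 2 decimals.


Perplexity formula: PP = 2^H
H = 4.24
PP = 2^4.24
Decompose: 2^4.24 = 2^4 * 2^0.24
2^4 = 16, 2^0.24 ~ 1.1809927
PP ~ 16 * 1.1809927 = 18.8958832
Rounded to 2 decimals: 18.90

18.90


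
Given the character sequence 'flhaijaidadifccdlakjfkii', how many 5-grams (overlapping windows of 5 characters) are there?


String 'flhaijaidadifccdlakjfkii' has length L = 24.
Number of overlapping n-grams = L - n + 1
Substituting: 24 - 5 + 1 = 20

20


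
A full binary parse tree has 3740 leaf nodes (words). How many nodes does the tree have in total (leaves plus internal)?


Leaf nodes (terminals): 3740
Internal nodes = n - 1 = 3740 - 1 = 3739
Total = leaves + internal = 3740 + 3739 = 7479

7479


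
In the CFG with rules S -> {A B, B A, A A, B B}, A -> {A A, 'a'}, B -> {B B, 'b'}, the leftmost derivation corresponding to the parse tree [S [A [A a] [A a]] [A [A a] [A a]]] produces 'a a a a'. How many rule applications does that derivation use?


Every bracketed nonterminal node [X ...] in the tree is produced by exactly one rule application.
Reading the tree off as a leftmost derivation:
  Step 1: S  =>  A A   (applied S -> A A)
  Step 2: A A  =>  A A A   (applied A -> A A)
  Step 3: A A A  =>  a A A   (applied A -> a)
  Step 4: a A A  =>  a a A   (applied A -> a)
  Step 5: a a A  =>  a a A A   (applied A -> A A)
  Step 6: a a A A  =>  a a a A   (applied A -> a)
  Step 7: a a a A  =>  a a a a   (applied A -> a)
Final yield: a a a a
Total rewrite steps: 7

7


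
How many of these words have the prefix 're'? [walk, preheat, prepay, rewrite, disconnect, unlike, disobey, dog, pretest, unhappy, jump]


Checking each word for prefix 're':
  'walk' -> no (count: 0)
  'preheat' -> no (count: 0)
  'prepay' -> no (count: 0)
  'rewrite' -> YES, starts with 're' (count: 1)
  'disconnect' -> no (count: 1)
  'unlike' -> no (count: 1)
  'disobey' -> no (count: 1)
  'dog' -> no (count: 1)
  'pretest' -> no (count: 1)
  'unhappy' -> no (count: 1)
  'jump' -> no (count: 1)
Total with prefix 're': 1

1


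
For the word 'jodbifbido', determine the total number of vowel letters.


Scanning each character of 'jodbifbido':
  Position 1: 'j' -> consonant (running count: 0)
  Position 2: 'o' -> vowel (running count: 1)
  Position 3: 'd' -> consonant (running count: 1)
  Position 4: 'b' -> consonant (running count: 1)
  Position 5: 'i' -> vowel (running count: 2)
  Position 6: 'f' -> consonant (running count: 2)
  Position 7: 'b' -> consonant (running count: 2)
  Position 8: 'i' -> vowel (running count: 3)
  Position 9: 'd' -> consonant (running count: 3)
  Position 10: 'o' -> vowel (running count: 4)
Total vowels: 4

4


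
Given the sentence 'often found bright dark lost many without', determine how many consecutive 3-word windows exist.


Word trigrams from [7] words:
  Trigram 1: (often found bright)
  Trigram 2: (found bright dark)
  Trigram 3: (bright dark lost)
  Trigram 4: (dark lost many)
  Trigram 5: (lost many without)
Total word trigrams: 7 - 2 = 5

5


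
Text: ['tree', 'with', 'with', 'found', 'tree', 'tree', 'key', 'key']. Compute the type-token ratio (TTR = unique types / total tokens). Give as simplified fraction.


Tokens: 8
Unique types: ('found', 'key', 'tree', 'with') = 4
TTR = 4/8
Simplify: divide both by 4 -> 1/2
TTR = 1/2

1/2


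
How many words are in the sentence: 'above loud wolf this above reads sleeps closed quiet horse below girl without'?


Counting words by splitting on spaces:
  Word 1: 'above'
  Word 2: 'loud'
  Word 3: 'wolf'
  Word 4: 'this'
  Word 5: 'above'
  Word 6: 'reads'
  Word 7: 'sleeps'
  Word 8: 'closed'
  Word 9: 'quiet'
  Word 10: 'horse'
  Word 11: 'below'
  Word 12: 'girl'
  Word 13: 'without'
Total words: 13

13


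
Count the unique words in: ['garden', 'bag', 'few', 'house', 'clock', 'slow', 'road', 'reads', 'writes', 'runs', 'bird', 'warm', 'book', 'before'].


Listing all tokens and tracking unique types:
  Token 1: 'garden' -> NEW (unique so far: 1)
  Token 2: 'bag' -> NEW (unique so far: 2)
  Token 3: 'few' -> NEW (unique so far: 3)
  Token 4: 'house' -> NEW (unique so far: 4)
  Token 5: 'clock' -> NEW (unique so far: 5)
  Token 6: 'slow' -> NEW (unique so far: 6)
  Token 7: 'road' -> NEW (unique so far: 7)
  Token 8: 'reads' -> NEW (unique so far: 8)
  Token 9: 'writes' -> NEW (unique so far: 9)
  Token 10: 'runs' -> NEW (unique so far: 10)
  Token 11: 'bird' -> NEW (unique so far: 11)
  Token 12: 'warm' -> NEW (unique so far: 12)
  Token 13: 'book' -> NEW (unique so far: 13)
  Token 14: 'before' -> NEW (unique so far: 14)
Unique types: ('bag', 'before', 'bird', 'book', 'clock', 'few', 'garden', 'house', 'reads', 'road', 'runs', 'slow', 'warm', 'writes')
Vocabulary size: 14

14


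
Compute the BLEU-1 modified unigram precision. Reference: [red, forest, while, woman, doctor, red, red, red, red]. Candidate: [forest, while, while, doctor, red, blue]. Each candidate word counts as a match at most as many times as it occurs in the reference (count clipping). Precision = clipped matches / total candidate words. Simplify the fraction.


Reference word counts: {'doctor': 1, 'forest': 1, 'red': 5, 'while': 1, 'woman': 1}
Checking each candidate word (with clipping):
  'forest' -> in reference (ref count 1, used 1/1) -> match (matches: 1)
  'while' -> in reference (ref count 1, used 1/1) -> match (matches: 2)
  'while' -> ref count 1 already used up (1/1) -> clipped, no match (matches: 2)
  'doctor' -> in reference (ref count 1, used 1/1) -> match (matches: 3)
  'red' -> in reference (ref count 5, used 1/5) -> match (matches: 4)
  'blue' -> not in reference -> no match (matches: 4)
Clipped matches: 4, Candidate length: 6
Precision = 4/6 = 2/3

2/3


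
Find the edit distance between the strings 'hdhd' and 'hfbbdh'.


Building DP table for s1='hdhd' (len 4) and s2='hfbbdh' (len 6):
       h  f  b  b  d  h
    0  1  2  3  4  5  6
  h 1  0  1  2  3  4  5
  d 2  1  1  2  3  3  4
  h 3  2  2  2  3  4  3
  d 4  3  3  3  3  3  4
Edit distance = dp[4][6] = 4

4


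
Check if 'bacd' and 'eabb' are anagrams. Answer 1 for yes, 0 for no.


Sort characters of 'bacd': 'abcd'
Sort characters of 'eabb': 'abbe'
Sorted forms differ -> they are NOT anagrams
Result: 0

0


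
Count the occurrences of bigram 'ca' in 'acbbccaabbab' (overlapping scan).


Scanning 'acbbccaabbab' for bigram 'ca':
  Position 0: 'ac' -> no
  Position 1: 'cb' -> no
  Position 2: 'bb' -> no
  Position 3: 'bc' -> no
  Position 4: 'cc' -> no
  Position 5: 'ca' -> MATCH
  Position 6: 'aa' -> no
  Position 7: 'ab' -> no
  Position 8: 'bb' -> no
  Position 9: 'ba' -> no
  Position 10: 'ab' -> no
Total matches: 1

1


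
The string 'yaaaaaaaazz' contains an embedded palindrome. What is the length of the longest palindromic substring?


Scanning 'yaaaaaaaazz' for palindromic substrings.
Substring at positions 1-8: 'aaaaaaaa'.
Check: reverse('aaaaaaaa') = 'aaaaaaaa' -> palindrome confirmed.
Neighbouring characters ('y' / 'z') break symmetry, so it cannot extend further.
No longer palindromic substring exists; longest length = 8

8


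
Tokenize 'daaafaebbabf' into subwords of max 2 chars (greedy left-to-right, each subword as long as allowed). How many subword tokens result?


'daaafaebbabf' has 12 characters.
Chunking with max size 2:
  Chunk 1: 'da' (positions 0-1)
  Chunk 2: 'aa' (positions 2-3)
  Chunk 3: 'fa' (positions 4-5)
  Chunk 4: 'eb' (positions 6-7)
  Chunk 5: 'ba' (positions 8-9)
  Chunk 6: 'bf' (positions 10-11)
Total chunks: ceil(12 / 2) = 6

6


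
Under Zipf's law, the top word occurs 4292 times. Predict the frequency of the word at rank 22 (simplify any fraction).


Zipf's law: freq(rank) = f1 / rank
f1 = 4292, rank = 22
freq = 4292 / 22
GCD(4292, 22) = 2
Simplified: 2146/11

2146/11


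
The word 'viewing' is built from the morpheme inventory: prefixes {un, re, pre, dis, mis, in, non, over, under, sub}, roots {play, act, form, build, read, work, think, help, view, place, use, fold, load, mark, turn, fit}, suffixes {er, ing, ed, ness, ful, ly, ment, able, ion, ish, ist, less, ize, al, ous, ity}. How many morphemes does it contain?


Segmenting 'viewing' against the inventory:
  'view' -> root (morpheme 1)
  'ing' -> suffix (morpheme 2)
Total morphemes: 2

2


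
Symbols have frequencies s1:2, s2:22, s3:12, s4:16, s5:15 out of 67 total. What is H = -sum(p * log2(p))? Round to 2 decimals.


Computing entropy H = -sum(p_i * log2(p_i)):
  s1: p = 2/67 = 0.0299, -p*log2(p) = 0.1512
  s2: p = 22/67 = 0.3284, -p*log2(p) = 0.5276
  s3: p = 12/67 = 0.1791, -p*log2(p) = 0.4444
  s4: p = 16/67 = 0.2388, -p*log2(p) = 0.4934
  s5: p = 15/67 = 0.2239, -p*log2(p) = 0.4834
H = sum of terms = 2.1000
Rounded to 2 decimals: 2.10

2.10


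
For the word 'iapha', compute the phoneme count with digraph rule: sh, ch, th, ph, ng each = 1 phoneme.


Parsing 'iapha' greedily, digraphs first:
  'i' -> vowel phoneme (phonemes so far: 1)
  'a' -> vowel phoneme (phonemes so far: 2)
  'ph' -> digraph (1 consonant phoneme) (phonemes so far: 3)
  'a' -> vowel phoneme (phonemes so far: 4)
Total phonemes: 4

4


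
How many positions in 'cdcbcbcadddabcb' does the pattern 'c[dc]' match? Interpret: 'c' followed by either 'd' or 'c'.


Pattern: c[dc] means 'c' followed by either 'd' or 'c'.
Scanning 'cdcbcbcadddabcb' position-by-position:
  Pos 0: window 'cd' -> MATCH
  Pos 1: window 'dc' -> no
  Pos 2: window 'cb' -> no
  Pos 3: window 'bc' -> no
  Pos 4: window 'cb' -> no
  Pos 5: window 'bc' -> no
  Pos 6: window 'ca' -> no
  Pos 7: window 'ad' -> no
  Pos 8: window 'dd' -> no
  Pos 9: window 'dd' -> no
  Pos 10: window 'da' -> no
  Pos 11: window 'ab' -> no
  Pos 12: window 'bc' -> no
  Pos 13: window 'cb' -> no
  Pos 14: window 'b' -> no
Total matches: 1

1


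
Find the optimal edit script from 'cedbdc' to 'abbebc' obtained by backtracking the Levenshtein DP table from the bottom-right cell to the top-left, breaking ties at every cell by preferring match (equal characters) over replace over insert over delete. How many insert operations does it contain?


Edit distance = 5. Backtracking from cell (6, 6) with preference match > replace > insert > delete,
then listing the resulting alignment 'cedbdc' -> 'abbebc' left to right:
  Step 1: replace c->a
  Step 2: replace e->b
  Step 3: replace d->b
  Step 4: replace b->e
  Step 5: replace d->b
  Step 6: keep 'c'
Total insertions: 0

0


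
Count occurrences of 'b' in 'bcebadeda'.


Scanning 'bcebadeda' for 'b':
  Position 0: 'b' -> MATCH (count: 1)
  Position 3: 'b' -> MATCH (count: 2)
Total occurrences of 'b': 2

2


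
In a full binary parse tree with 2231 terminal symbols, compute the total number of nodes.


Leaf nodes (terminals): 2231
Internal nodes = n - 1 = 2231 - 1 = 2230
Total = leaves + internal = 2231 + 2230 = 4461

4461


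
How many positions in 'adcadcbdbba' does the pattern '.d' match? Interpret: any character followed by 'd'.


Pattern: .d means any character followed by 'd'.
Scanning 'adcadcbdbba' position-by-position:
  Pos 0: window 'ad' -> MATCH
  Pos 1: window 'dc' -> no
  Pos 2: window 'ca' -> no
  Pos 3: window 'ad' -> MATCH
  Pos 4: window 'dc' -> no
  Pos 5: window 'cb' -> no
  Pos 6: window 'bd' -> MATCH
  Pos 7: window 'db' -> no
  Pos 8: window 'bb' -> no
  Pos 9: window 'ba' -> no
  Pos 10: window 'a' -> no
Total matches: 3

3


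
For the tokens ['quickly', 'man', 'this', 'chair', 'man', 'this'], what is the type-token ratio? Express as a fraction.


Tokens: 6
Unique types: ('chair', 'man', 'quickly', 'this') = 4
TTR = 4/6
Simplify: divide both by 2 -> 2/3
TTR = 2/3

2/3


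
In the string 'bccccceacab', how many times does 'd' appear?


Scanning 'bccccceacab' for 'd':
  No matches found.
Total occurrences of 'd': 0

0


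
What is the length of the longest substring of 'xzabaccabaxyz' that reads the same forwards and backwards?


Scanning 'xzabaccabaxyz' for palindromic substrings.
Substring at positions 2-9: 'abaccaba'.
Check: reverse('abaccaba') = 'abaccaba' -> palindrome confirmed.
Neighbouring characters ('z' / 'x') break symmetry, so it cannot extend further.
No longer palindromic substring exists; longest length = 8

8


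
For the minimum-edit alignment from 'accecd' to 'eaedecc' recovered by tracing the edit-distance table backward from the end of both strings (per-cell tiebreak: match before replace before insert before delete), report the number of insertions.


Edit distance = 4. Backtracking from cell (6, 7) with preference match > replace > insert > delete,
then listing the resulting alignment 'accecd' -> 'eaedecc' left to right:
  Step 1: insert 'e' [insertion #1]
  Step 2: keep 'a'
  Step 3: replace c->e
  Step 4: replace c->d
  Step 5: keep 'e'
  Step 6: keep 'c'
  Step 7: replace d->c
Total insertions: 1

1


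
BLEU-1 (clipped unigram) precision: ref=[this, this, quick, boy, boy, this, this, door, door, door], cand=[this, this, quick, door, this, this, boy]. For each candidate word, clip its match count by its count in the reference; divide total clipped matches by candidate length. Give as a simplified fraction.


Reference word counts: {'boy': 2, 'door': 3, 'quick': 1, 'this': 4}
Checking each candidate word (with clipping):
  'this' -> in reference (ref count 4, used 1/4) -> match (matches: 1)
  'this' -> in reference (ref count 4, used 2/4) -> match (matches: 2)
  'quick' -> in reference (ref count 1, used 1/1) -> match (matches: 3)
  'door' -> in reference (ref count 3, used 1/3) -> match (matches: 4)
  'this' -> in reference (ref count 4, used 3/4) -> match (matches: 5)
  'this' -> in reference (ref count 4, used 4/4) -> match (matches: 6)
  'boy' -> in reference (ref count 2, used 1/2) -> match (matches: 7)
Clipped matches: 7, Candidate length: 7
Precision = 7/7 = 1

1


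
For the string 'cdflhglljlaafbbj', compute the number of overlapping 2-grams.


String 'cdflhglljlaafbbj' has length L = 16.
Number of overlapping n-grams = L - n + 1
Substituting: 16 - 2 + 1 = 15

15


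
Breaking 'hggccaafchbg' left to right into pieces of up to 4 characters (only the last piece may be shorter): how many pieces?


'hggccaafchbg' has 12 characters.
Chunking with max size 4:
  Chunk 1: 'hggc' (positions 0-3)
  Chunk 2: 'caaf' (positions 4-7)
  Chunk 3: 'chbg' (positions 8-11)
Total chunks: ceil(12 / 4) = 3

3


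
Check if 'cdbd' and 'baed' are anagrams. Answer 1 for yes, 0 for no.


Sort characters of 'cdbd': 'bcdd'
Sort characters of 'baed': 'abde'
Sorted forms differ -> they are NOT anagrams
Result: 0

0
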